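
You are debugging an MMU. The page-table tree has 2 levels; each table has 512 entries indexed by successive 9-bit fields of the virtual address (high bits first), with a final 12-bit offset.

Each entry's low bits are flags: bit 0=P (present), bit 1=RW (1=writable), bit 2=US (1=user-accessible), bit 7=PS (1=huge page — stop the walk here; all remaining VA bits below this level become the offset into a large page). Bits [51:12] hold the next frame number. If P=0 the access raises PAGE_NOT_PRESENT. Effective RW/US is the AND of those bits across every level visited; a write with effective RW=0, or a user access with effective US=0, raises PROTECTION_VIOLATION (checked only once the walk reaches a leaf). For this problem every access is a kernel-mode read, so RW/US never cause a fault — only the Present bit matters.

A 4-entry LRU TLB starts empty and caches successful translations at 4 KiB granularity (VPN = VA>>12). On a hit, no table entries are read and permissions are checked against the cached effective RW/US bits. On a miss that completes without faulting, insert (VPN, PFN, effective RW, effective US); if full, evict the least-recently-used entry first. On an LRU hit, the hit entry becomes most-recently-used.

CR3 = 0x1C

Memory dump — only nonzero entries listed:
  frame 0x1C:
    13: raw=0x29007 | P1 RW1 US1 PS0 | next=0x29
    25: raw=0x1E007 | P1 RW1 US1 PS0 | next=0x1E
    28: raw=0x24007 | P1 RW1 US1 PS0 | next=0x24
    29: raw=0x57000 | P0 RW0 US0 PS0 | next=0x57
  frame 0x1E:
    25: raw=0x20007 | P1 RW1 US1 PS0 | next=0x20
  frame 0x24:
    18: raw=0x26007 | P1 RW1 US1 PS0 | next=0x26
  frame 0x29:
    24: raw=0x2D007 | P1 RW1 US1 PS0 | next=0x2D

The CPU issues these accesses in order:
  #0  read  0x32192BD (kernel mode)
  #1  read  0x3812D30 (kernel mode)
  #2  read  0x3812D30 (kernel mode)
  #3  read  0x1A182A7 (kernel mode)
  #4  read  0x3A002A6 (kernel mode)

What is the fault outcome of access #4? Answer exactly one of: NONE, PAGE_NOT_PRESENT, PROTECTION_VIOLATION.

Walk each access:
#0 VA=0x32192BD (r,kernel):
  L0 @0x1C[25] → 0x1E007  P=1,RW=1,US=1,PS=0
  L1 @0x1E[25] → 0x20007  P=1,RW=1,US=1,PS=0
  → PA=0x202BD  (2 entries read)
#1 VA=0x3812D30 (r,kernel):
  L0 @0x1C[28] → 0x24007  P=1,RW=1,US=1,PS=0
  L1 @0x24[18] → 0x26007  P=1,RW=1,US=1,PS=0
  → PA=0x26D30  (2 entries read)
#2 VA=0x3812D30 (r,kernel):
  TLB hit vpn=0x3812 → PA=0x26D30
#3 VA=0x1A182A7 (r,kernel):
  L0 @0x1C[13] → 0x29007  P=1,RW=1,US=1,PS=0
  L1 @0x29[24] → 0x2D007  P=1,RW=1,US=1,PS=0
  → PA=0x2D2A7  (2 entries read)
#4 VA=0x3A002A6 (r,kernel):
  L0 @0x1C[29] → 0x57000  P=0,RW=0,US=0,PS=0
  ✗ PAGE_NOT_PRESENT  [1 reads]

Access #4 fault: PAGE_NOT_PRESENT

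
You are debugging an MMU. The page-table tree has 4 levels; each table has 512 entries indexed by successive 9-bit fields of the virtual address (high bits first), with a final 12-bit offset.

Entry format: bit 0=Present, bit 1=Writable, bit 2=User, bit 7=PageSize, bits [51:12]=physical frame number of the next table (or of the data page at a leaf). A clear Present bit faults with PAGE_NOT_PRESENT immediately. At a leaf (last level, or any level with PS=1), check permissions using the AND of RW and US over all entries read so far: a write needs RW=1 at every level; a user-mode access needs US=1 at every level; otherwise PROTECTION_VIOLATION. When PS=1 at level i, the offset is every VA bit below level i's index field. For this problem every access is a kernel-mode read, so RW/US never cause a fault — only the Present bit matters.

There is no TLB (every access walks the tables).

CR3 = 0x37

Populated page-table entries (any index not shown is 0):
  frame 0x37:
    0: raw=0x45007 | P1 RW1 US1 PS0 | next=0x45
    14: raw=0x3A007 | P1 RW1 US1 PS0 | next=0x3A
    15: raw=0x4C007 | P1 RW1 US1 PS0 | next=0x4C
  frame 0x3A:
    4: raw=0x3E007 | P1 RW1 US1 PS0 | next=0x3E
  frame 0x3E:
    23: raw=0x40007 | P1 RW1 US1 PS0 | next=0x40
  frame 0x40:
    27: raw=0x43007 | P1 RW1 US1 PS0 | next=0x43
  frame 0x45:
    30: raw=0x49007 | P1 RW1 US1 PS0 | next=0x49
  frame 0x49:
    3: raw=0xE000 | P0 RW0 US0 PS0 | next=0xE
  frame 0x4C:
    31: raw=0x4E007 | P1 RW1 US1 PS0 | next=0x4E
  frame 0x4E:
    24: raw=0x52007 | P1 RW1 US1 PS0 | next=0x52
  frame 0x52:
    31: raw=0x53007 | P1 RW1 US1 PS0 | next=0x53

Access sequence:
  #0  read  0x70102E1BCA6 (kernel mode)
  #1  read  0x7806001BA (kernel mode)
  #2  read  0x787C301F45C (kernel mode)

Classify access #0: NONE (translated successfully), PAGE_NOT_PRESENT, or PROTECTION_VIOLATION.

Per-access translation:
#0 VA=0x70102E1BCA6 (r,kernel):
  L0 @0x37[14] → 0x3A007  P=1,RW=1,US=1,PS=0
  L1 @0x3A[4] → 0x3E007  P=1,RW=1,US=1,PS=0
  L2 @0x3E[23] → 0x40007  P=1,RW=1,US=1,PS=0
  L3 @0x40[27] → 0x43007  P=1,RW=1,US=1,PS=0
  ⇒ phys 0x43CA6  [4 reads]
#1 VA=0x7806001BA (r,kernel):
  L0 @0x37[0] → 0x45007  P=1,RW=1,US=1,PS=0
  L1 @0x45[30] → 0x49007  P=1,RW=1,US=1,PS=0
  L2 @0x49[3] → 0xE000  P=0,RW=0,US=0,PS=0
  ✗ PAGE_NOT_PRESENT  [3 reads]
#2 VA=0x787C301F45C (r,kernel):
  L0 @0x37[15] → 0x4C007  P=1,RW=1,US=1,PS=0
  L1 @0x4C[31] → 0x4E007  P=1,RW=1,US=1,PS=0
  L2 @0x4E[24] → 0x52007  P=1,RW=1,US=1,PS=0
  L3 @0x52[31] → 0x53007  P=1,RW=1,US=1,PS=0
  ⇒ phys 0x5345C  [4 reads]

Access #0 fault: NONE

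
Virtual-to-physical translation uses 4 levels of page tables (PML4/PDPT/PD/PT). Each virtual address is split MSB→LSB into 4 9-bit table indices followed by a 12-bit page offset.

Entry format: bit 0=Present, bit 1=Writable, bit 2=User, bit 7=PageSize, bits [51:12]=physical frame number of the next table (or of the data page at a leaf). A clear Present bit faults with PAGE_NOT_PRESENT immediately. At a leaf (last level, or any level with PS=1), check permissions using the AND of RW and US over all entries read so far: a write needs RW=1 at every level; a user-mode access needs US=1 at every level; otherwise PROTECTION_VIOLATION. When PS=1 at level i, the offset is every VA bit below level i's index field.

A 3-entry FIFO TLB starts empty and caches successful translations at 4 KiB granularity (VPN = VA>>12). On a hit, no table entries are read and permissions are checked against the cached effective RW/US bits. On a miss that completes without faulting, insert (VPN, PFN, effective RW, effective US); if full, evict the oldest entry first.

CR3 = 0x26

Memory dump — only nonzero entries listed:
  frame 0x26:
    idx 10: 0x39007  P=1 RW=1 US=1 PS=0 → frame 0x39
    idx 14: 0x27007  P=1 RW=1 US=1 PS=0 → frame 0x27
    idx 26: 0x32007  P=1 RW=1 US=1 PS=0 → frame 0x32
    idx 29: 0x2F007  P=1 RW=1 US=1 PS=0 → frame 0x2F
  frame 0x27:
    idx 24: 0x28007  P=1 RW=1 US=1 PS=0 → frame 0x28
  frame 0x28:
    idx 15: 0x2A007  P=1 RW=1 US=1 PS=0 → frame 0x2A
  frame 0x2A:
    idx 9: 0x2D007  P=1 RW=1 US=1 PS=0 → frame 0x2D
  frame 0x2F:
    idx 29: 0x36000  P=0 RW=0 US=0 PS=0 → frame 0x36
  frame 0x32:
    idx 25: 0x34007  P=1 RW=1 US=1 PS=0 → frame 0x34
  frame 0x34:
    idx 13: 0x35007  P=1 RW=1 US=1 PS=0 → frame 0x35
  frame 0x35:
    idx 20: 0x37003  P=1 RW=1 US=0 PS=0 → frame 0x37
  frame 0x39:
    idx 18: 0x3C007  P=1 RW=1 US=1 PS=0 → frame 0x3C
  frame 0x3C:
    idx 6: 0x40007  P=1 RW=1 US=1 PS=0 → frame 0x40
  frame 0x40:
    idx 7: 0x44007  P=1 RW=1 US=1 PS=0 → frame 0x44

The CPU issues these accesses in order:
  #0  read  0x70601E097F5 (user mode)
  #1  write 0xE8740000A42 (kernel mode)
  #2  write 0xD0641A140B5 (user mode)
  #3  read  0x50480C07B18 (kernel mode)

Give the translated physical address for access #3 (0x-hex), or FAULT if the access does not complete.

Per-access translation:
#0 VA=0x70601E097F5 (r,user):
  [0] read 0x26 idx=14: raw=0x27007 flags P=1 W=1 U=1 S=0
  [1] read 0x27 idx=24: raw=0x28007 flags P=1 W=1 U=1 S=0
  [2] read 0x28 idx=15: raw=0x2A007 flags P=1 W=1 U=1 S=0
  [3] read 0x2A idx=9: raw=0x2D007 flags P=1 W=1 U=1 S=0
  → PA=0x2D7F5  (4 entries read)
#1 VA=0xE8740000A42 (w,kernel):
  [0] read 0x26 idx=29: raw=0x2F007 flags P=1 W=1 U=1 S=0
  [1] read 0x2F idx=29: raw=0x36000 flags P=0 W=0 U=0 S=0
  ✗ PAGE_NOT_PRESENT  [2 reads]
#2 VA=0xD0641A140B5 (w,user):
  [0] read 0x26 idx=26: raw=0x32007 flags P=1 W=1 U=1 S=0
  [1] read 0x32 idx=25: raw=0x34007 flags P=1 W=1 U=1 S=0
  [2] read 0x34 idx=13: raw=0x35007 flags P=1 W=1 U=1 S=0
  [3] read 0x35 idx=20: raw=0x37003 flags P=1 W=1 U=0 S=0
  ✗ PROTECTION_VIOLATION  [4 reads]
#3 VA=0x50480C07B18 (r,kernel):
  [0] read 0x26 idx=10: raw=0x39007 flags P=1 W=1 U=1 S=0
  [1] read 0x39 idx=18: raw=0x3C007 flags P=1 W=1 U=1 S=0
  [2] read 0x3C idx=6: raw=0x40007 flags P=1 W=1 U=1 S=0
  [3] read 0x40 idx=7: raw=0x44007 flags P=1 W=1 U=1 S=0
  → PA=0x44B18  (4 entries read)

Access #3 PA: 0x44B18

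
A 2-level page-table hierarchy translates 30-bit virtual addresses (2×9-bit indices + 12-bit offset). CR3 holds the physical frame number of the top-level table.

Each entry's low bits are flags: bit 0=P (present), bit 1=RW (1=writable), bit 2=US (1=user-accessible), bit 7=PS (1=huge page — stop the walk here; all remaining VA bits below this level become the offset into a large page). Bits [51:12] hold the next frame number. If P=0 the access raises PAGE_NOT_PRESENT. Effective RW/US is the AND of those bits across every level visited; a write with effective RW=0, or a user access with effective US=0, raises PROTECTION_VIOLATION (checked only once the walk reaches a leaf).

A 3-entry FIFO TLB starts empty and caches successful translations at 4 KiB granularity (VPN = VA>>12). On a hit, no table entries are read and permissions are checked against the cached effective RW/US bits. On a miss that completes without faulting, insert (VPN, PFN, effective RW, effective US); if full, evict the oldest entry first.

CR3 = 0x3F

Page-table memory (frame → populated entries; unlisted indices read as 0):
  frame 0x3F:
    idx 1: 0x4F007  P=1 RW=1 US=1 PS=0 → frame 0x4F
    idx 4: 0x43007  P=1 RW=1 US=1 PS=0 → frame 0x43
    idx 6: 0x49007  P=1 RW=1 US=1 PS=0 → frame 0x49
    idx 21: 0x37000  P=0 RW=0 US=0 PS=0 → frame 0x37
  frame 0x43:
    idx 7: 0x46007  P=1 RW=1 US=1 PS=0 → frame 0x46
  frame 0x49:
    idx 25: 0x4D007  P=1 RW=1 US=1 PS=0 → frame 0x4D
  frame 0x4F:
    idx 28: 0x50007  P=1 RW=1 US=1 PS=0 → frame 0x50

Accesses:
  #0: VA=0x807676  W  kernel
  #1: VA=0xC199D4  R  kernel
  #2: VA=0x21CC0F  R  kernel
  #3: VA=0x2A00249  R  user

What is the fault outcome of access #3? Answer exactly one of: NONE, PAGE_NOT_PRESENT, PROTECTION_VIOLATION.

Per-access translation:
#0 VA=0x807676 (w,kernel):
  L0 @0x3F[4] → 0x43007  P=1,RW=1,US=1,PS=0
  L1 @0x43[7] → 0x46007  P=1,RW=1,US=1,PS=0
  ✓ 0x46676  — 2 lookups
#1 VA=0xC199D4 (r,kernel):
  L0 @0x3F[6] → 0x49007  P=1,RW=1,US=1,PS=0
  L1 @0x49[25] → 0x4D007  P=1,RW=1,US=1,PS=0
  ✓ 0x4D9D4  — 2 lookups
#2 VA=0x21CC0F (r,kernel):
  L0 @0x3F[1] → 0x4F007  P=1,RW=1,US=1,PS=0
  L1 @0x4F[28] → 0x50007  P=1,RW=1,US=1,PS=0
  ✓ 0x50C0F  — 2 lookups
#3 VA=0x2A00249 (r,user):
  L0 @0x3F[21] → 0x37000  P=0,RW=0,US=0,PS=0
  → PAGE_NOT_PRESENT  (1 entries read)

Access #3 fault: PAGE_NOT_PRESENT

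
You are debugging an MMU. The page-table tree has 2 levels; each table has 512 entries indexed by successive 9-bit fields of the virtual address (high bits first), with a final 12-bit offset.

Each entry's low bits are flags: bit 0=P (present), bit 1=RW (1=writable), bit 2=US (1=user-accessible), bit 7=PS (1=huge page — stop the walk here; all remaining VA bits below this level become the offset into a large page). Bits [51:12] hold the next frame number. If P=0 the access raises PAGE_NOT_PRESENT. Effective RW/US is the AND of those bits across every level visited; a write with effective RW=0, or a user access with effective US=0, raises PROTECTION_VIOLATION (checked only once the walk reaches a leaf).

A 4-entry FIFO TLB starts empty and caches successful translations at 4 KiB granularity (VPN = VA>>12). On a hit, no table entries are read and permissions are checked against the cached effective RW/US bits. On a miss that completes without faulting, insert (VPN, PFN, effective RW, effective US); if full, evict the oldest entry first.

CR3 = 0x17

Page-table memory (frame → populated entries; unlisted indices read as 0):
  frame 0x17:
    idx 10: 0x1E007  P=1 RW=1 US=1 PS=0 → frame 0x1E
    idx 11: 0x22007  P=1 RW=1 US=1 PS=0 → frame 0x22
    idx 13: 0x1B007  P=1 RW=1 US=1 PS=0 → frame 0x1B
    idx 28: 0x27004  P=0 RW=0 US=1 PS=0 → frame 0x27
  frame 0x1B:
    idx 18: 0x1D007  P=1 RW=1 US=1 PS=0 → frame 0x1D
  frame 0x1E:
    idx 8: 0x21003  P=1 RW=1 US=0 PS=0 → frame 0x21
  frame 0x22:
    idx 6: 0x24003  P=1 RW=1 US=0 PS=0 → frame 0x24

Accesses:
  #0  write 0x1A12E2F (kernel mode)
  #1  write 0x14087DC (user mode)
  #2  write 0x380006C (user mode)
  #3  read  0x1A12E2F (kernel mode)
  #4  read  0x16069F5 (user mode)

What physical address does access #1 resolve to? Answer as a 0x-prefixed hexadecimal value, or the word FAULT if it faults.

Per-access translation:
#0 VA=0x1A12E2F (w,kernel):
  lvl0: tbl 0x17, slot 13 ⇒ 0x1B007 (P1/RW1/US1/PS0)
  lvl1: tbl 0x1B, slot 18 ⇒ 0x1D007 (P1/RW1/US1/PS0)
  ⇒ phys 0x1DE2F  [2 reads]
#1 VA=0x14087DC (w,user):
  lvl0: tbl 0x17, slot 10 ⇒ 0x1E007 (P1/RW1/US1/PS0)
  lvl1: tbl 0x1E, slot 8 ⇒ 0x21003 (P1/RW1/US0/PS0)
  ✗ PROTECTION_VIOLATION  [2 reads]
#2 VA=0x380006C (w,user):
  lvl0: tbl 0x17, slot 28 ⇒ 0x27004 (P0/RW0/US1/PS0)
  ✗ PAGE_NOT_PRESENT  [1 reads]
#3 VA=0x1A12E2F (r,kernel):
  TLB hit vpn=0x1A12 → PA=0x1DE2F
#4 VA=0x16069F5 (r,user):
  lvl0: tbl 0x17, slot 11 ⇒ 0x22007 (P1/RW1/US1/PS0)
  lvl1: tbl 0x22, slot 6 ⇒ 0x24003 (P1/RW1/US0/PS0)
  ✗ PROTECTION_VIOLATION  [2 reads]

Access #1 PA: FAULT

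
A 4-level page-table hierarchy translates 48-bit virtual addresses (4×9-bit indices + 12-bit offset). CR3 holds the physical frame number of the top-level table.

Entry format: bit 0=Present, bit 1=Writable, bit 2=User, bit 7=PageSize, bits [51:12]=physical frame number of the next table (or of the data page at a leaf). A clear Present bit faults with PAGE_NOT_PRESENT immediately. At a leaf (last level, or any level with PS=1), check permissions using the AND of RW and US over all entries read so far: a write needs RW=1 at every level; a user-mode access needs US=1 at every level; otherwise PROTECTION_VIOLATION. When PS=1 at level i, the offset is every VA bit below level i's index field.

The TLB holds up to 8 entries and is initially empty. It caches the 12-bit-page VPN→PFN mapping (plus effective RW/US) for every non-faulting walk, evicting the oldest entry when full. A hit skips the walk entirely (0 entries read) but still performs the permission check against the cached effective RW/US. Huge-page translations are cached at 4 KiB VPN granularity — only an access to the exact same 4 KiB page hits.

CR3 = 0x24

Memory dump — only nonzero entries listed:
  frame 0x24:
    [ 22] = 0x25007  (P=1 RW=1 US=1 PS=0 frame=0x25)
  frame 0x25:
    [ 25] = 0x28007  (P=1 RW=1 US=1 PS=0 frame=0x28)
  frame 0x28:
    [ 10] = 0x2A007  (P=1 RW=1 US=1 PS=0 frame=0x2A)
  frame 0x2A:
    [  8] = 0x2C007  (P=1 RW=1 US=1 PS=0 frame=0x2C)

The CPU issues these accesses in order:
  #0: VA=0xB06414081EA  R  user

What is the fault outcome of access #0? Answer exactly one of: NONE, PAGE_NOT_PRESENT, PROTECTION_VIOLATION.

Trace:
#0 VA=0xB06414081EA (r,user):
  [0] read 0x24 idx=22: raw=0x25007 flags P=1 W=1 U=1 S=0
  [1] read 0x25 idx=25: raw=0x28007 flags P=1 W=1 U=1 S=0
  [2] read 0x28 idx=10: raw=0x2A007 flags P=1 W=1 U=1 S=0
  [3] read 0x2A idx=8: raw=0x2C007 flags P=1 W=1 U=1 S=0
  ⇒ phys 0x2C1EA  [4 reads]

Access #0 fault: NONE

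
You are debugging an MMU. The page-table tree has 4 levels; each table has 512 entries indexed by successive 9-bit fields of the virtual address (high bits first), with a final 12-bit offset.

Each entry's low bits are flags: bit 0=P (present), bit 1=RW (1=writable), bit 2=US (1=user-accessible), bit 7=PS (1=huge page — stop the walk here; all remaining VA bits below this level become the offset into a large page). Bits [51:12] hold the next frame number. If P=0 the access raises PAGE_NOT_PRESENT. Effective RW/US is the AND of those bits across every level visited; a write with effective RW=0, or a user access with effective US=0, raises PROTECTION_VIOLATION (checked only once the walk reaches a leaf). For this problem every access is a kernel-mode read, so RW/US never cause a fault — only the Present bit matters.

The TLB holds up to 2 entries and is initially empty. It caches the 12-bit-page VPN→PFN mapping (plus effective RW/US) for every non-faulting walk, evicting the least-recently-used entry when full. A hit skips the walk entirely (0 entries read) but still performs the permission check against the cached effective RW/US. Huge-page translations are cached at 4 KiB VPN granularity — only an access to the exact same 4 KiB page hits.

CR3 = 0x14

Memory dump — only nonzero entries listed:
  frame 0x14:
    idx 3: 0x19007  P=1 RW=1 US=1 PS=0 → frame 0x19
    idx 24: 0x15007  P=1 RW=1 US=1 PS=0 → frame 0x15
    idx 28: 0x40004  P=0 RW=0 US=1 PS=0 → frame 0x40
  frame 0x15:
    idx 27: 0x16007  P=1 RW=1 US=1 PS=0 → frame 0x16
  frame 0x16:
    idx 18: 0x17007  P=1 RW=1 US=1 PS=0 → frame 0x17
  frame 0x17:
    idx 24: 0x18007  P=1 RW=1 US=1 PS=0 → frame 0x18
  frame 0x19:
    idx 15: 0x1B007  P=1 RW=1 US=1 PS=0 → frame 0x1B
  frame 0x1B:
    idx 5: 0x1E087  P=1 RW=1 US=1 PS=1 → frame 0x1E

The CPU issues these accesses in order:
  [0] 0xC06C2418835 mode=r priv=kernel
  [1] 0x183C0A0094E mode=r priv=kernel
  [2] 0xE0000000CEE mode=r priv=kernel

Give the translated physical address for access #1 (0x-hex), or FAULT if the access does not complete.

Trace:
#0 VA=0xC06C2418835 (r,kernel):
  lvl0: tbl 0x14, slot 24 ⇒ 0x15007 (P1/RW1/US1/PS0)
  lvl1: tbl 0x15, slot 27 ⇒ 0x16007 (P1/RW1/US1/PS0)
  lvl2: tbl 0x16, slot 18 ⇒ 0x17007 (P1/RW1/US1/PS0)
  lvl3: tbl 0x17, slot 24 ⇒ 0x18007 (P1/RW1/US1/PS0)
  ⇒ phys 0x18835  [4 reads]
#1 VA=0x183C0A0094E (r,kernel):
  lvl0: tbl 0x14, slot 3 ⇒ 0x19007 (P1/RW1/US1/PS0)
  lvl1: tbl 0x19, slot 15 ⇒ 0x1B007 (P1/RW1/US1/PS0)
  lvl2: tbl 0x1B, slot 5 ⇒ 0x1E087 (P1/RW1/US1/PS1)
  ⇒ phys 0x1E94E (huge @L2)  [3 reads]
#2 VA=0xE0000000CEE (r,kernel):
  lvl0: tbl 0x14, slot 28 ⇒ 0x40004 (P0/RW0/US1/PS0)
  → PAGE_NOT_PRESENT  (1 entries read)

Access #1 PA: 0x1E94E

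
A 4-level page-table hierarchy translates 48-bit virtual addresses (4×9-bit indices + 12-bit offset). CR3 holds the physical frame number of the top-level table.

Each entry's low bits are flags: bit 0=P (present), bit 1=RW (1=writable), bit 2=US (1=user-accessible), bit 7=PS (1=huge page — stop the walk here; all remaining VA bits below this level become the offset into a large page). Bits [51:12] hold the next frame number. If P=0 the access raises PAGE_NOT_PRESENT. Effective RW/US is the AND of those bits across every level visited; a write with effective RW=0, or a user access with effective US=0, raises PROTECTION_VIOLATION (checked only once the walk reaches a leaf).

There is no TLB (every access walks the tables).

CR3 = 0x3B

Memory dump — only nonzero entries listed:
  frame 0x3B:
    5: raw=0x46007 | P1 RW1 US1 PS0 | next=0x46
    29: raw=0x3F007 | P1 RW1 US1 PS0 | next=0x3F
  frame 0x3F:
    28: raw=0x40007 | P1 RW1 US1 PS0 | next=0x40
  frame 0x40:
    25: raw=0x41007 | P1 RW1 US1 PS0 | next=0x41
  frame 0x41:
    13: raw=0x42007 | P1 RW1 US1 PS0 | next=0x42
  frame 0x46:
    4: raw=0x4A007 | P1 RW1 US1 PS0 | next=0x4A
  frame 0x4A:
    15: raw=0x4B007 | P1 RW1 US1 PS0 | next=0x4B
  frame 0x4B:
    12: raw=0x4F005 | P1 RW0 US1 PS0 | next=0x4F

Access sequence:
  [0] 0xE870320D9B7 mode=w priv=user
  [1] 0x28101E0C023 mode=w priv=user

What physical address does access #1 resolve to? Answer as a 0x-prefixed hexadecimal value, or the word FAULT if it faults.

Per-access translation:
#0 VA=0xE870320D9B7 (w,user):
  [0] read 0x3B idx=29: raw=0x3F007 flags P=1 W=1 U=1 S=0
  [1] read 0x3F idx=28: raw=0x40007 flags P=1 W=1 U=1 S=0
  [2] read 0x40 idx=25: raw=0x41007 flags P=1 W=1 U=1 S=0
  [3] read 0x41 idx=13: raw=0x42007 flags P=1 W=1 U=1 S=0
  ⇒ phys 0x429B7  [4 reads]
#1 VA=0x28101E0C023 (w,user):
  [0] read 0x3B idx=5: raw=0x46007 flags P=1 W=1 U=1 S=0
  [1] read 0x46 idx=4: raw=0x4A007 flags P=1 W=1 U=1 S=0
  [2] read 0x4A idx=15: raw=0x4B007 flags P=1 W=1 U=1 S=0
  [3] read 0x4B idx=12: raw=0x4F005 flags P=1 W=0 U=1 S=0
  ⇒ fault: PROTECTION_VIOLATION  — 4 lookups

Access #1 PA: FAULT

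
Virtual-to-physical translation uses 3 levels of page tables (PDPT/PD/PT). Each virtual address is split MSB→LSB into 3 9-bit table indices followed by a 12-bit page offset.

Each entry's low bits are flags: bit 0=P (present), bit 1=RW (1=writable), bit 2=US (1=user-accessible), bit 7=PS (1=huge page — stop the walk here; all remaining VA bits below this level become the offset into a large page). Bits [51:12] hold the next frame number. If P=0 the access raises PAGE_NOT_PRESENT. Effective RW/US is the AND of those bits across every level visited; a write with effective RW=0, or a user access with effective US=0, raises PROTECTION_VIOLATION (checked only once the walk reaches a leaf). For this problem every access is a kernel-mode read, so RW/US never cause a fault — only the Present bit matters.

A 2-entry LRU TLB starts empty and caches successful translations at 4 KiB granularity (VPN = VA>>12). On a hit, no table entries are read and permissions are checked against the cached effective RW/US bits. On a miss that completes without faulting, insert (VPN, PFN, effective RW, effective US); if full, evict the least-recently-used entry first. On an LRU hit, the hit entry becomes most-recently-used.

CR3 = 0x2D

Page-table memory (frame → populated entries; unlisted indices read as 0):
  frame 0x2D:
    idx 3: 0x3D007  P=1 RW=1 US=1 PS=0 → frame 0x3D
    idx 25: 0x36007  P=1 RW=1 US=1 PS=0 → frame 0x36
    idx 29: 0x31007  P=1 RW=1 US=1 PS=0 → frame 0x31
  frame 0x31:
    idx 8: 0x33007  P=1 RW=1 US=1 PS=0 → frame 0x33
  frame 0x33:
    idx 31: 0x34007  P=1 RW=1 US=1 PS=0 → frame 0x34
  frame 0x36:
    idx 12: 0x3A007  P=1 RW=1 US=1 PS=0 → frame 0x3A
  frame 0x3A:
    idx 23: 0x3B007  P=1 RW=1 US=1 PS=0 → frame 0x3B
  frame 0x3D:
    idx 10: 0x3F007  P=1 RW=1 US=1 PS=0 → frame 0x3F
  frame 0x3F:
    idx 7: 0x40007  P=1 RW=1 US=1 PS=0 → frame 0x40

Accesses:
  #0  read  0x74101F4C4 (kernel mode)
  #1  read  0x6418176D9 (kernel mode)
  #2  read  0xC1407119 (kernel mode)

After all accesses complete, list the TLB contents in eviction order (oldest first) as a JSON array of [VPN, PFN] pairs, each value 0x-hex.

Trace:
#0 VA=0x74101F4C4 (r,kernel):
  [0] read 0x2D idx=29: raw=0x31007 flags P=1 W=1 U=1 S=0
  [1] read 0x31 idx=8: raw=0x33007 flags P=1 W=1 U=1 S=0
  [2] read 0x33 idx=31: raw=0x34007 flags P=1 W=1 U=1 S=0
  ⇒ phys 0x344C4  [3 reads]
#1 VA=0x6418176D9 (r,kernel):
  [0] read 0x2D idx=25: raw=0x36007 flags P=1 W=1 U=1 S=0
  [1] read 0x36 idx=12: raw=0x3A007 flags P=1 W=1 U=1 S=0
  [2] read 0x3A idx=23: raw=0x3B007 flags P=1 W=1 U=1 S=0
  ⇒ phys 0x3B6D9  [3 reads]
#2 VA=0xC1407119 (r,kernel):
  [0] read 0x2D idx=3: raw=0x3D007 flags P=1 W=1 U=1 S=0
  [1] read 0x3D idx=10: raw=0x3F007 flags P=1 W=1 U=1 S=0
  [2] read 0x3F idx=7: raw=0x40007 flags P=1 W=1 U=1 S=0
  ⇒ phys 0x40119  [3 reads]

TLB: [["0x641817", "0x3B"], ["0xC1407", "0x40"]]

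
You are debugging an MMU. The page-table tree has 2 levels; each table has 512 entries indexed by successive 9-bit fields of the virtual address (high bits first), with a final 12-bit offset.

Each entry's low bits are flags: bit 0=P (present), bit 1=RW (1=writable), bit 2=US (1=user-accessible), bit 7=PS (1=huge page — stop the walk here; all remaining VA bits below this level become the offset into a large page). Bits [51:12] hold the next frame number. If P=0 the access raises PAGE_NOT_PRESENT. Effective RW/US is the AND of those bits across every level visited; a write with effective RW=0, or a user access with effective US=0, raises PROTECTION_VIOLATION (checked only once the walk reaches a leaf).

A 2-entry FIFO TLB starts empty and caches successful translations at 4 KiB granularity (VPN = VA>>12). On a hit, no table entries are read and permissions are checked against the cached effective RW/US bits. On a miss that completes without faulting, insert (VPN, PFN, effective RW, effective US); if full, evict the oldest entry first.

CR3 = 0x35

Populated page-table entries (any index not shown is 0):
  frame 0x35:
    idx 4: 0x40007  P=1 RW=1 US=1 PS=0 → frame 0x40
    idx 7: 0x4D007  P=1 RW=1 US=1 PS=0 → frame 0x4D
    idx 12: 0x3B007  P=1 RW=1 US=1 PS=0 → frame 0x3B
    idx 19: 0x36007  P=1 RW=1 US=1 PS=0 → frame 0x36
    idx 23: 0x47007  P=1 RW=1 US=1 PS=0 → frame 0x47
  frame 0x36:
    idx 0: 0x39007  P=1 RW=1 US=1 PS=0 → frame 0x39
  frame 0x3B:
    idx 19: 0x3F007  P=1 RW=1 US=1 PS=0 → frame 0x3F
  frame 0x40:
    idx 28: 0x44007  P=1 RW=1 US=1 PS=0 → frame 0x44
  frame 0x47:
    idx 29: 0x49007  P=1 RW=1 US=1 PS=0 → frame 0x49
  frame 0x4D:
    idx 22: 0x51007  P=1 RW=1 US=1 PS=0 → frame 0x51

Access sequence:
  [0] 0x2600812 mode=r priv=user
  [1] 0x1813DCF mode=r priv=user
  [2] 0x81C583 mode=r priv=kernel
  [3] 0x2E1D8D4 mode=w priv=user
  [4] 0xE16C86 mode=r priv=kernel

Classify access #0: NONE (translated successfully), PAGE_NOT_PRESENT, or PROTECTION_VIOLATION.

Walk each access:
#0 VA=0x2600812 (r,user):
  lvl0: tbl 0x35, slot 19 ⇒ 0x36007 (P1/RW1/US1/PS0)
  lvl1: tbl 0x36, slot 0 ⇒ 0x39007 (P1/RW1/US1/PS0)
  → PA=0x39812  (2 entries read)
#1 VA=0x1813DCF (r,user):
  lvl0: tbl 0x35, slot 12 ⇒ 0x3B007 (P1/RW1/US1/PS0)
  lvl1: tbl 0x3B, slot 19 ⇒ 0x3F007 (P1/RW1/US1/PS0)
  → PA=0x3FDCF  (2 entries read)
#2 VA=0x81C583 (r,kernel):
  lvl0: tbl 0x35, slot 4 ⇒ 0x40007 (P1/RW1/US1/PS0)
  lvl1: tbl 0x40, slot 28 ⇒ 0x44007 (P1/RW1/US1/PS0)
  → PA=0x44583  (2 entries read)
#3 VA=0x2E1D8D4 (w,user):
  lvl0: tbl 0x35, slot 23 ⇒ 0x47007 (P1/RW1/US1/PS0)
  lvl1: tbl 0x47, slot 29 ⇒ 0x49007 (P1/RW1/US1/PS0)
  → PA=0x498D4  (2 entries read)
#4 VA=0xE16C86 (r,kernel):
  lvl0: tbl 0x35, slot 7 ⇒ 0x4D007 (P1/RW1/US1/PS0)
  lvl1: tbl 0x4D, slot 22 ⇒ 0x51007 (P1/RW1/US1/PS0)
  → PA=0x51C86  (2 entries read)

Access #0 fault: NONE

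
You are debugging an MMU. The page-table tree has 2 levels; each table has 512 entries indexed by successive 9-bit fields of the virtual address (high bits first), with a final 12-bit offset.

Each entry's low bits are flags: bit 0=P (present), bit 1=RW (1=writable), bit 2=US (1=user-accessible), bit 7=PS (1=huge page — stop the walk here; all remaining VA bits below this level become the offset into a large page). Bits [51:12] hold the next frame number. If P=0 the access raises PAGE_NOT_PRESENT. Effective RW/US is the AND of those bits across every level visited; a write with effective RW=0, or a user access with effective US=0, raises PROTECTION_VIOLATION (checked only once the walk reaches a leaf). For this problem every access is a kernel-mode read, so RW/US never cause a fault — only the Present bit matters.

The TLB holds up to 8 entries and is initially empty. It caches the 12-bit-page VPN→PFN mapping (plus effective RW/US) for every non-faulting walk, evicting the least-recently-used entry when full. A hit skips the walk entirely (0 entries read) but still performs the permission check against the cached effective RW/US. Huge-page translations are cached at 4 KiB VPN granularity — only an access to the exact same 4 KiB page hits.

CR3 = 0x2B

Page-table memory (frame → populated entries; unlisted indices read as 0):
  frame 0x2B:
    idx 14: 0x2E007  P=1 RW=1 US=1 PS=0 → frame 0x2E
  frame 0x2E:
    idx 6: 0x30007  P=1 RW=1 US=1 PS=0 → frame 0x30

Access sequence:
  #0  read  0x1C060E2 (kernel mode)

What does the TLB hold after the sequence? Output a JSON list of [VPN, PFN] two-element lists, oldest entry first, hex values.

Trace:
#0 VA=0x1C060E2 (r,kernel):
  lvl0: tbl 0x2B, slot 14 ⇒ 0x2E007 (P1/RW1/US1/PS0)
  lvl1: tbl 0x2E, slot 6 ⇒ 0x30007 (P1/RW1/US1/PS0)
  → PA=0x300E2  (2 entries read)

TLB: [["0x1C06", "0x30"]]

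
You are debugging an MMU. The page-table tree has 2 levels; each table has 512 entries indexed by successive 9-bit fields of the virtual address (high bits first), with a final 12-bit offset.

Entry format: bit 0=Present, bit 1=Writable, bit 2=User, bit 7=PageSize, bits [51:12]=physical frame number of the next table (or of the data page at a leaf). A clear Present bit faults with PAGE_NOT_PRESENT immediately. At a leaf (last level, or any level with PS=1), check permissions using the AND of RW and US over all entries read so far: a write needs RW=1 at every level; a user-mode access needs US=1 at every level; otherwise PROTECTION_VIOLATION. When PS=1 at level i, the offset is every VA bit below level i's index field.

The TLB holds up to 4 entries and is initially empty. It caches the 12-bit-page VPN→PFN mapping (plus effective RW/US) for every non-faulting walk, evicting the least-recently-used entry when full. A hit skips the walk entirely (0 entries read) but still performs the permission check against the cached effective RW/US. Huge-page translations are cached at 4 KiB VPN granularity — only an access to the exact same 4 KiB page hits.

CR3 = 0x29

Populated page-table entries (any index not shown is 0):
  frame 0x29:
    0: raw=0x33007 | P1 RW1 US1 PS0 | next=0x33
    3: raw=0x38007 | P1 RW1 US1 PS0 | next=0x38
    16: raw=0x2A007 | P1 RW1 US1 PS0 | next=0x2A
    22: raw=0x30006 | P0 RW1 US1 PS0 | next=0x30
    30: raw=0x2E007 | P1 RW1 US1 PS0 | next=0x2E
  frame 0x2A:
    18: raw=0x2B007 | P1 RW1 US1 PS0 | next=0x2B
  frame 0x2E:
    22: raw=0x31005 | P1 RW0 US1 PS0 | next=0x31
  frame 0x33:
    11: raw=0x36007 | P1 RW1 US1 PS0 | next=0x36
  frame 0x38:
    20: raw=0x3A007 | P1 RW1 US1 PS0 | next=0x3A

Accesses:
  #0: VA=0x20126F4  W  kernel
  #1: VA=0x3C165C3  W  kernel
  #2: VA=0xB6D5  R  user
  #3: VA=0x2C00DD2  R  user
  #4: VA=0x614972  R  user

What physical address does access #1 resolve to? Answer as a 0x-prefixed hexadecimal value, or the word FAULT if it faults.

Walk each access:
#0 VA=0x20126F4 (w,kernel):
  [0] read 0x29 idx=16: raw=0x2A007 flags P=1 W=1 U=1 S=0
  [1] read 0x2A idx=18: raw=0x2B007 flags P=1 W=1 U=1 S=0
  ⇒ phys 0x2B6F4  [2 reads]
#1 VA=0x3C165C3 (w,kernel):
  [0] read 0x29 idx=30: raw=0x2E007 flags P=1 W=1 U=1 S=0
  [1] read 0x2E idx=22: raw=0x31005 flags P=1 W=0 U=1 S=0
  ✗ PROTECTION_VIOLATION  [2 reads]
#2 VA=0xB6D5 (r,user):
  [0] read 0x29 idx=0: raw=0x33007 flags P=1 W=1 U=1 S=0
  [1] read 0x33 idx=11: raw=0x36007 flags P=1 W=1 U=1 S=0
  ⇒ phys 0x366D5  [2 reads]
#3 VA=0x2C00DD2 (r,user):
  [0] read 0x29 idx=22: raw=0x30006 flags P=0 W=1 U=1 S=0
  ✗ PAGE_NOT_PRESENT  [1 reads]
#4 VA=0x614972 (r,user):
  [0] read 0x29 idx=3: raw=0x38007 flags P=1 W=1 U=1 S=0
  [1] read 0x38 idx=20: raw=0x3A007 flags P=1 W=1 U=1 S=0
  ⇒ phys 0x3A972  [2 reads]

Access #1 PA: FAULT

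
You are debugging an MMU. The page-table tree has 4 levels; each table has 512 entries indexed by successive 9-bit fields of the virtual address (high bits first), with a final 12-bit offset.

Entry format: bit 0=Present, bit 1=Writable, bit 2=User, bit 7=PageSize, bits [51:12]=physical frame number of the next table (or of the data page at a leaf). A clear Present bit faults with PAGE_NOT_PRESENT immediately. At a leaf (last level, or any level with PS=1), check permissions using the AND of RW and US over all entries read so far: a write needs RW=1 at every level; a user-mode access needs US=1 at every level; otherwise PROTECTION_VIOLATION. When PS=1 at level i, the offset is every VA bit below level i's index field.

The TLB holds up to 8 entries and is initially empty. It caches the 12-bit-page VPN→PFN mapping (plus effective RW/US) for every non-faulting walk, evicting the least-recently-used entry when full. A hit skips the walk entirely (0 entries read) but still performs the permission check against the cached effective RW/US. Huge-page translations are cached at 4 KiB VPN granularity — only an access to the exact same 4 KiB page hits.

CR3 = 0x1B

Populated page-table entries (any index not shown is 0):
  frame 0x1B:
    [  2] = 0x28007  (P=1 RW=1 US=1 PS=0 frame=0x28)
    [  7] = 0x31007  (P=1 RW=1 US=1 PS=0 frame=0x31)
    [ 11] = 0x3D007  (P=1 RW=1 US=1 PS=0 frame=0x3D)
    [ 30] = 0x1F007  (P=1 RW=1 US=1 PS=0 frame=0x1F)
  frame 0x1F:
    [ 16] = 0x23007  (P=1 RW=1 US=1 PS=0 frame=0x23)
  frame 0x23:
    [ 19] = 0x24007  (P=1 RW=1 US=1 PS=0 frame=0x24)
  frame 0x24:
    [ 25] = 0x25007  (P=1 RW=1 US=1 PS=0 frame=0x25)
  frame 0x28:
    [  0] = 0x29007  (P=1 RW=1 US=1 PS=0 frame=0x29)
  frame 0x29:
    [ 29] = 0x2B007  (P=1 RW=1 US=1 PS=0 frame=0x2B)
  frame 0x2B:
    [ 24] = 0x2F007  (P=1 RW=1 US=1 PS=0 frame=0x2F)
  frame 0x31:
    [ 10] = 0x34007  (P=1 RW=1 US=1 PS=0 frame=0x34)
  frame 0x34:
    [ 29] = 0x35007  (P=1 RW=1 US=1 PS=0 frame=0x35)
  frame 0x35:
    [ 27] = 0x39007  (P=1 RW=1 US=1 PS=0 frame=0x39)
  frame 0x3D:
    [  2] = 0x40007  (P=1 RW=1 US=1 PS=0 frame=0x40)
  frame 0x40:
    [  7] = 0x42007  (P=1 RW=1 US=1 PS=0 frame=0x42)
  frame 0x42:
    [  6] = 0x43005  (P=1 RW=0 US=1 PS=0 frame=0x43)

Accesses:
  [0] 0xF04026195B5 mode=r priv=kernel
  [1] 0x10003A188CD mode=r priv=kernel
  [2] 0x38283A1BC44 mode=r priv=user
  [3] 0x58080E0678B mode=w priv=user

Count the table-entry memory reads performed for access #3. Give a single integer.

Per-access translation:
#0 VA=0xF04026195B5 (r,kernel):
  L0 @0x1B[30] → 0x1F007  P=1,RW=1,US=1,PS=0
  L1 @0x1F[16] → 0x23007  P=1,RW=1,US=1,PS=0
  L2 @0x23[19] → 0x24007  P=1,RW=1,US=1,PS=0
  L3 @0x24[25] → 0x25007  P=1,RW=1,US=1,PS=0
  ⇒ phys 0x255B5  [4 reads]
#1 VA=0x10003A188CD (r,kernel):
  L0 @0x1B[2] → 0x28007  P=1,RW=1,US=1,PS=0
  L1 @0x28[0] → 0x29007  P=1,RW=1,US=1,PS=0
  L2 @0x29[29] → 0x2B007  P=1,RW=1,US=1,PS=0
  L3 @0x2B[24] → 0x2F007  P=1,RW=1,US=1,PS=0
  ⇒ phys 0x2F8CD  [4 reads]
#2 VA=0x38283A1BC44 (r,user):
  L0 @0x1B[7] → 0x31007  P=1,RW=1,US=1,PS=0
  L1 @0x31[10] → 0x34007  P=1,RW=1,US=1,PS=0
  L2 @0x34[29] → 0x35007  P=1,RW=1,US=1,PS=0
  L3 @0x35[27] → 0x39007  P=1,RW=1,US=1,PS=0
  ⇒ phys 0x39C44  [4 reads]
#3 VA=0x58080E0678B (w,user):
  L0 @0x1B[11] → 0x3D007  P=1,RW=1,US=1,PS=0
  L1 @0x3D[2] → 0x40007  P=1,RW=1,US=1,PS=0
  L2 @0x40[7] → 0x42007  P=1,RW=1,US=1,PS=0
  L3 @0x42[6] → 0x43005  P=1,RW=0,US=1,PS=0
  → PROTECTION_VIOLATION  (4 entries read)

Entries read for #3: 4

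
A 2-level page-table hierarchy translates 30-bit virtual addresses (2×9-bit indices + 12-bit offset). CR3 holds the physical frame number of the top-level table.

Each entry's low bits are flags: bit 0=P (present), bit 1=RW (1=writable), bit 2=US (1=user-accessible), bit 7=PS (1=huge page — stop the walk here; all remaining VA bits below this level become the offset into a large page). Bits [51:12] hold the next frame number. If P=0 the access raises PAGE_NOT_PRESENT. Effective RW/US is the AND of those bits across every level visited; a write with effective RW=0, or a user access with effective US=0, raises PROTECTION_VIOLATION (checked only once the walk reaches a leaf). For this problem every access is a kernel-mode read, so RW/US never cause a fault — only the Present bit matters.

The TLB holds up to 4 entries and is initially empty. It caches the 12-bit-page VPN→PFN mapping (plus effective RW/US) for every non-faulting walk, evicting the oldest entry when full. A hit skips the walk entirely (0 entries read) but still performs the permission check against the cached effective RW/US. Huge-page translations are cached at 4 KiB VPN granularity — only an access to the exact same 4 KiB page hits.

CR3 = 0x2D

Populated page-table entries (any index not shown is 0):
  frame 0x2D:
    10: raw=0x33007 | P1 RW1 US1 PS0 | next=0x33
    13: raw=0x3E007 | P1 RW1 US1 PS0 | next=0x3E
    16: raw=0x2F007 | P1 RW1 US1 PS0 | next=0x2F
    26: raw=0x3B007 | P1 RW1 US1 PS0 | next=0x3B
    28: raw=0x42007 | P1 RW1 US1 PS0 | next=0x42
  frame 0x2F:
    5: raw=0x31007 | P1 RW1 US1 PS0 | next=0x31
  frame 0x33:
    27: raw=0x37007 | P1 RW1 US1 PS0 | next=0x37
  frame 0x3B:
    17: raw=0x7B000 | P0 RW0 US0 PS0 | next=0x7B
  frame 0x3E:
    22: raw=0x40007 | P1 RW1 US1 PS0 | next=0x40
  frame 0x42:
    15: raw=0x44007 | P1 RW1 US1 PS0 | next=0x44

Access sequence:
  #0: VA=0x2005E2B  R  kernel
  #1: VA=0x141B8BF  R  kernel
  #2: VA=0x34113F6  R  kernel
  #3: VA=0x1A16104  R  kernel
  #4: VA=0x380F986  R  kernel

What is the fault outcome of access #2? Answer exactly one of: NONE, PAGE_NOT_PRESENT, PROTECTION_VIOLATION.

Per-access translation:
#0 VA=0x2005E2B (r,kernel):
  [0] read 0x2D idx=16: raw=0x2F007 flags P=1 W=1 U=1 S=0
  [1] read 0x2F idx=5: raw=0x31007 flags P=1 W=1 U=1 S=0
  ✓ 0x31E2B  — 2 lookups
#1 VA=0x141B8BF (r,kernel):
  [0] read 0x2D idx=10: raw=0x33007 flags P=1 W=1 U=1 S=0
  [1] read 0x33 idx=27: raw=0x37007 flags P=1 W=1 U=1 S=0
  ✓ 0x378BF  — 2 lookups
#2 VA=0x34113F6 (r,kernel):
  [0] read 0x2D idx=26: raw=0x3B007 flags P=1 W=1 U=1 S=0
  [1] read 0x3B idx=17: raw=0x7B000 flags P=0 W=0 U=0 S=0
  → PAGE_NOT_PRESENT  (2 entries read)
#3 VA=0x1A16104 (r,kernel):
  [0] read 0x2D idx=13: raw=0x3E007 flags P=1 W=1 U=1 S=0
  [1] read 0x3E idx=22: raw=0x40007 flags P=1 W=1 U=1 S=0
  ✓ 0x40104  — 2 lookups
#4 VA=0x380F986 (r,kernel):
  [0] read 0x2D idx=28: raw=0x42007 flags P=1 W=1 U=1 S=0
  [1] read 0x42 idx=15: raw=0x44007 flags P=1 W=1 U=1 S=0
  ✓ 0x44986  — 2 lookups

Access #2 fault: PAGE_NOT_PRESENT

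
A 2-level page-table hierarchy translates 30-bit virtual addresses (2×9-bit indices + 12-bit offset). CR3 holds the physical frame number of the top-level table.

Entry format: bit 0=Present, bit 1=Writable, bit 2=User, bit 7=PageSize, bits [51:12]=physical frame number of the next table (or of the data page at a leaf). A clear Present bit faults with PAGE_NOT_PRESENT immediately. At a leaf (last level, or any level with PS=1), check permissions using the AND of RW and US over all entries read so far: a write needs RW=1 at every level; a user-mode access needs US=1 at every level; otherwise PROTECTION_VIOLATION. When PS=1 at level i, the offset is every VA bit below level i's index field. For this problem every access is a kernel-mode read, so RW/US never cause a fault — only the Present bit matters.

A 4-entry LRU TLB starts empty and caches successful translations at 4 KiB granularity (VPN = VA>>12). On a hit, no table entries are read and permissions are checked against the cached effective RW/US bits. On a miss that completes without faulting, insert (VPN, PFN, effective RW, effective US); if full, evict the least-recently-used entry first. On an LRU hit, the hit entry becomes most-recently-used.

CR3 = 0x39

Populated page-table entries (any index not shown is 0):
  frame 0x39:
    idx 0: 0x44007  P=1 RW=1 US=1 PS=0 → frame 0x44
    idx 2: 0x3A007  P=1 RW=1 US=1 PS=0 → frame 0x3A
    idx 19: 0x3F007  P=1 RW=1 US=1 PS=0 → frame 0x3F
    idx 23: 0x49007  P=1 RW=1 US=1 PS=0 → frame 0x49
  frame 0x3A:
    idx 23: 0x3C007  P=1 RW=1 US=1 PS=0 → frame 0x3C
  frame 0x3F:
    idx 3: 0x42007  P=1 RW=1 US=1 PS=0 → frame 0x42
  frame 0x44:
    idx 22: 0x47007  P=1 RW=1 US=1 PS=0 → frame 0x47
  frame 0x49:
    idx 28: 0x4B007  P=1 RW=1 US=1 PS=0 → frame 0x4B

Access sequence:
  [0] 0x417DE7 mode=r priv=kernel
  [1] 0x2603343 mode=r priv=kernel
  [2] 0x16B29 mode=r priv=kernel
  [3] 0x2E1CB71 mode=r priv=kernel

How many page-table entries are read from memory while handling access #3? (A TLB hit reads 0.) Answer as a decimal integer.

Per-access translation:
#0 VA=0x417DE7 (r,kernel):
  L0 @0x39[2] → 0x3A007  P=1,RW=1,US=1,PS=0
  L1 @0x3A[23] → 0x3C007  P=1,RW=1,US=1,PS=0
  → PA=0x3CDE7  (2 entries read)
#1 VA=0x2603343 (r,kernel):
  L0 @0x39[19] → 0x3F007  P=1,RW=1,US=1,PS=0
  L1 @0x3F[3] → 0x42007  P=1,RW=1,US=1,PS=0
  → PA=0x42343  (2 entries read)
#2 VA=0x16B29 (r,kernel):
  L0 @0x39[0] → 0x44007  P=1,RW=1,US=1,PS=0
  L1 @0x44[22] → 0x47007  P=1,RW=1,US=1,PS=0
  → PA=0x47B29  (2 entries read)
#3 VA=0x2E1CB71 (r,kernel):
  L0 @0x39[23] → 0x49007  P=1,RW=1,US=1,PS=0
  L1 @0x49[28] → 0x4B007  P=1,RW=1,US=1,PS=0
  → PA=0x4BB71  (2 entries read)

Entries read for #3: 2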